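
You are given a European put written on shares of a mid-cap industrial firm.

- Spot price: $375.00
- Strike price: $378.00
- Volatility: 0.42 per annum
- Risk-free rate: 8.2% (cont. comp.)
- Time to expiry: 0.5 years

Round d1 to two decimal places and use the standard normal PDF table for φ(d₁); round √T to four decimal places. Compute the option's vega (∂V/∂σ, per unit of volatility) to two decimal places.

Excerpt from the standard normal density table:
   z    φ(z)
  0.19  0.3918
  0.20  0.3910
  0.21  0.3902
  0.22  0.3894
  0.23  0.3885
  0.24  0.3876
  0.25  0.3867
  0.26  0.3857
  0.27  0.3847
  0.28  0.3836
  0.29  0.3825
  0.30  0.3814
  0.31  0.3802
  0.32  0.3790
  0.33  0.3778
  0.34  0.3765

102.27

T = 0.5;  σ√T = 0.2970
ln(S/K) + (r + σ²/2)T = ln(375/378) + (0.082 + 0.42²/2)·0.5 = -0.0080 + 0.0851 = 0.0771
d₁ = 0.0771 / 0.2970 = 0.2597 which rounds to 0.26
√T = √0.5 = 0.7071
φ(d₁) = φ(0.26) = 0.3857
vega = S·φ(d₁)·√T = 375·0.3857·0.7071 = 102.2732
(Vega is the same for a European call and put with the same parameters.)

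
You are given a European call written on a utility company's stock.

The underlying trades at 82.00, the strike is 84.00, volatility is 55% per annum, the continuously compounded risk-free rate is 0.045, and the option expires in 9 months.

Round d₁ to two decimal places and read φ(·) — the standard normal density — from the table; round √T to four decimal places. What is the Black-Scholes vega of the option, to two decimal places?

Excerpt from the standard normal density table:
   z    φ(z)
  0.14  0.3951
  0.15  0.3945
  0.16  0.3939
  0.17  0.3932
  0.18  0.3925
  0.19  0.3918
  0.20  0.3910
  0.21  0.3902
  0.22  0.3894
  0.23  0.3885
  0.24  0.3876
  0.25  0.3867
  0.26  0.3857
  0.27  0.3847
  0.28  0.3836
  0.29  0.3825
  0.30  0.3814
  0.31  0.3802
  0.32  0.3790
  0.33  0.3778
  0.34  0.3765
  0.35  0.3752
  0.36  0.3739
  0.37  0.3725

T = 0.75;  σ√T = 0.4763
d₁ = [ln(82/84) + (0.045 + 0.55²/2)·0.75] / 0.4763 = [-0.0241 + 0.1472] / 0.4763 = 0.2584 ≈ 0.26
√T = √0.75 = 0.8660
φ(d₁) = φ(0.26) = 0.3857
vega = S·φ(d₁)·√T = 82·0.3857·0.8660 = 27.3893
(Vega is the same for a European call and put with the same parameters.)

27.39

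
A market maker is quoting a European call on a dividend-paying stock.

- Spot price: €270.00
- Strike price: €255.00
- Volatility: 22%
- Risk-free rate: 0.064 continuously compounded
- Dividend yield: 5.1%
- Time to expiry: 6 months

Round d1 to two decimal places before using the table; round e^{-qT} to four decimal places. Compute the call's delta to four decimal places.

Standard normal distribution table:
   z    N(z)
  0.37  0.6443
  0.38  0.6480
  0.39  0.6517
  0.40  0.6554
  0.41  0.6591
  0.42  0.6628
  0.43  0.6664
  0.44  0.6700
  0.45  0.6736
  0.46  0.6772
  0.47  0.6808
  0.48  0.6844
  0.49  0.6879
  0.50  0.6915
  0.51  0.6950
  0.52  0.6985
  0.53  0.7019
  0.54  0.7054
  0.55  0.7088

0.6706

σ√T = 0.22 × 0.7071 = 0.1556
d₁ = [ln(270/255) + (0.064 − 0.051 + 0.22²/2)·0.5] / 0.1556 = [0.0572 + 0.0186] / 0.1556 = 0.4870 ≈ 0.49
N(d₁) = N(0.49) = 0.6879
Δ_call = e^(−qT)·N(d₁) = 0.9748·0.6879 = 0.6706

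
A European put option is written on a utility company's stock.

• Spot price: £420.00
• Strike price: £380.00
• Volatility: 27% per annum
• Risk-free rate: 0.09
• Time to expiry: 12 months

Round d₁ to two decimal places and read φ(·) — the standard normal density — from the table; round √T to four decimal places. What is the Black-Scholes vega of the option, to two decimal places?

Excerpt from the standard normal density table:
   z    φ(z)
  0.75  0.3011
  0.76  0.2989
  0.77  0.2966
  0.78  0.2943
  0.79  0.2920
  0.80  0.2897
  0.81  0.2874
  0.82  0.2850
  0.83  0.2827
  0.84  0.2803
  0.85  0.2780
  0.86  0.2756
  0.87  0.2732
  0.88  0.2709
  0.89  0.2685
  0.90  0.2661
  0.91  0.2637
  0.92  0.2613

T = 1;  σ√T = 0.2700
d₁ = [ln(420/380) + (0.09 + ½·0.27²)·1] / (σ√T) = (0.1001 + 0.1265) / 0.2700 = 0.8390 which rounds to 0.84
√T = √1 = 1.0000
φ(d₁) = φ(0.84) = 0.2803
vega = S·φ(d₁)·√T = 420·0.2803·1.0000 = 117.7260

117.73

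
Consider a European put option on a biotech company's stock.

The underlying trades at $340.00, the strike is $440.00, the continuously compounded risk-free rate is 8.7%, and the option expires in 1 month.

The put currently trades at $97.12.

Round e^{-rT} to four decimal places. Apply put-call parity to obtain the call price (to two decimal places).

e^(−rT) = e^(−0.087·0.08333) = 0.9928
Put-call parity: C − P = S − K·e^(−rT) = 340 − 440·0.9928 = 340 − 436.8320 = -96.8320
C = P + (C − P) = 97.12 + (-96.8320) = 0.2880

$0.29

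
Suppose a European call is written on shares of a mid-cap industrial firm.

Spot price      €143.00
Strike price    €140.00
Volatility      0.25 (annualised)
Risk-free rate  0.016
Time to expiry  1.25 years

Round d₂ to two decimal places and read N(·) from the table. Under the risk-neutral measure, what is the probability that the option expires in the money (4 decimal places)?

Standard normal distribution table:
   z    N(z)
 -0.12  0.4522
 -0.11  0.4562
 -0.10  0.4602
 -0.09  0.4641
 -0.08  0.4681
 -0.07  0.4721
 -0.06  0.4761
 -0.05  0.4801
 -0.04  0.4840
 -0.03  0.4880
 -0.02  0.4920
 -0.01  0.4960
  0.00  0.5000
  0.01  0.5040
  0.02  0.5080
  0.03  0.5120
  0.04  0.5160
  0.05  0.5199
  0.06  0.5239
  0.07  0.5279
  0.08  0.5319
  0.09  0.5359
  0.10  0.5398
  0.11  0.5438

0.5040

σ√T = 0.25·√1.25 = 0.2795
d₁ = [ln(143/140) + (0.016 + 0.25²/2)·1.25] / 0.2795 = [0.0212 + 0.0591] / 0.2795 = 0.2872 ⇒ 0.29
d₂ = d₁ − σ√T = 0.2872 − 0.2795 = 0.0077 ⇒ 0.01
Pr(exercise) under Q = N(d₂) = 0.5040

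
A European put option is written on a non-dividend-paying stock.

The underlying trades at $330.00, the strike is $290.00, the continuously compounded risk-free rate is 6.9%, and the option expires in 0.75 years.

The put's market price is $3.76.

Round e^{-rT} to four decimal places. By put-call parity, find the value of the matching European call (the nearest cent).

e^(−rT) = e^(−0.069·0.75) = 0.9496
Put-call parity: C − P = S − K·e^(−rT) = 330 − 290·0.9496 = 330 − 275.3840 = 54.6160
C = P + (C − P) = 3.76 + (54.6160) = 58.3760

$58.38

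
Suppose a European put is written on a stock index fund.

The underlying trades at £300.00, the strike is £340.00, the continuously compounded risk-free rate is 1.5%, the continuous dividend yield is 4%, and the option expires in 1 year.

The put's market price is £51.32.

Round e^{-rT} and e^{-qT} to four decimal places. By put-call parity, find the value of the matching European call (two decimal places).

£4.63

e^(−qT) = e^(−0.04·1) = 0.9608;  e^(−rT) = e^(−0.015·1) = 0.9851
Put-call parity: C − P = S·e^(−qT) − K·e^(−rT) = 300·0.9608 − 340·0.9851 = 288.2400 − 334.9340 = -46.6940
C = P + (C − P) = 51.32 + (-46.6940) = 4.6260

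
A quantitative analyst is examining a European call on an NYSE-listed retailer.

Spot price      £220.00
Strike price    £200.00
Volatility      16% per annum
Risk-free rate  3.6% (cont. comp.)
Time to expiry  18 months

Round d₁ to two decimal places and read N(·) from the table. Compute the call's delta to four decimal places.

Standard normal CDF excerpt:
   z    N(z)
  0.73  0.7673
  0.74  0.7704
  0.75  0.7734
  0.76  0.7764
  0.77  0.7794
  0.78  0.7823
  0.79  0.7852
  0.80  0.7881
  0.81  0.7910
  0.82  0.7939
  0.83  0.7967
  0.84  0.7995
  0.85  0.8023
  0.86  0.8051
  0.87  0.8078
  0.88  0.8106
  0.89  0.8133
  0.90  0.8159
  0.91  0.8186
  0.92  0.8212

T = 1.5;  σ√T = 0.1960
ln(S/K) + (r + σ²/2)T = ln(220/200) + (0.036 + 0.16²/2)·1.5 = 0.0953 + 0.0732 = 0.1685
d₁ = 0.1685 / 0.1960 = 0.8599 which rounds to 0.86
N(d₁) = N(0.86) = 0.8051
Δ_call = N(d₁) = 0.8051

0.8051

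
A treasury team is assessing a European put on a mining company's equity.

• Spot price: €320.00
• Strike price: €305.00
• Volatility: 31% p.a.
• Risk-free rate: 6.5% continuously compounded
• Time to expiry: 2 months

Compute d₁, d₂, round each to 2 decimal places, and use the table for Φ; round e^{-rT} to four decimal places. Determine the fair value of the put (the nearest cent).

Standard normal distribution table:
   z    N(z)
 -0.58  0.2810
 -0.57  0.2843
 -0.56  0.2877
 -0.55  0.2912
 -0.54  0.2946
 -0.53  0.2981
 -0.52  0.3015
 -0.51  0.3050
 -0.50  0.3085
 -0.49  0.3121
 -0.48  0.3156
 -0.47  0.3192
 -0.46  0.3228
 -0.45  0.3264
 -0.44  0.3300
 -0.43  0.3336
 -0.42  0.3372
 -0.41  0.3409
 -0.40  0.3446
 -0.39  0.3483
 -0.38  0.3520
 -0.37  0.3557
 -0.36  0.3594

T = 0.1667;  σ√T = 0.1266
d₁ = [ln(320/305) + (0.065 + 0.31²/2)·0.1667] / 0.1266 = [0.0480 + 0.0188] / 0.1266 = 0.5282 → 0.53
d₂ = d₁ − σ√T = 0.5282 − 0.1266 = 0.4017 → 0.40
exp(−rT) = exp(−0.065·0.1667) = 0.9892
N(−d₂) = N(-0.40) = 0.3446;  N(−d₁) = N(-0.53) = 0.2981
P = 305·0.9892·0.3446 − 320·0.2981 = 103.9679 − 95.3920 = 8.5759

€8.58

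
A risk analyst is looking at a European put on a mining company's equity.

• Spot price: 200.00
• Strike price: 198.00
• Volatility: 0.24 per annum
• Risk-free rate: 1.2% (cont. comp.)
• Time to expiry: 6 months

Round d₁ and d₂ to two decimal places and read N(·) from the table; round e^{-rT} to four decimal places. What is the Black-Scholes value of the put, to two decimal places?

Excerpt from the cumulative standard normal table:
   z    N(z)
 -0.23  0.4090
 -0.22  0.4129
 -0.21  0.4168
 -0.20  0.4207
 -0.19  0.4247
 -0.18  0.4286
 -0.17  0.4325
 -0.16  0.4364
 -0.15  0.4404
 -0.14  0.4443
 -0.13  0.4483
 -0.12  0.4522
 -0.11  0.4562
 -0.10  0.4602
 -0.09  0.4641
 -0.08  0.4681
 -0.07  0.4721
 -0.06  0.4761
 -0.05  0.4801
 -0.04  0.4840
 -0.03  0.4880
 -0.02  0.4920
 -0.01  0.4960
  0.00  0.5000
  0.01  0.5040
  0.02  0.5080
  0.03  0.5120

11.90

T = 0.5;  σ√T = 0.1697
d₁ = [ln(200/198) + (0.012 + 0.24²/2)·0.5] / 0.1697 = [0.0101 + 0.0204] / 0.1697 = 0.1794 ≈ 0.18
d₂ = d₁ − σ√T = 0.1794 − 0.1697 = 0.0097 ≈ 0.01
exp(−rT) = exp(−0.012·0.5) = 0.9940
P = 198·0.9940·N(-0.01) − 200·N(-0.18) = 198·0.9940·0.4960 − 200·0.4286 = 97.6188 − 85.7200 = 11.8988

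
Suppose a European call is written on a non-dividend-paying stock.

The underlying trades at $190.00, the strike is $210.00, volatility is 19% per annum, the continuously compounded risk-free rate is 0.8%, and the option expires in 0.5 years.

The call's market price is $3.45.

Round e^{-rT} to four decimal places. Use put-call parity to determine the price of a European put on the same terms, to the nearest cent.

e^(−rT) = e^(−0.008·0.5) = 0.9960
Put-call parity: C − P = S − K·e^(−rT) = 190 − 210·0.9960 = 190 − 209.1600 = -19.1600
P = C − (C − P) = 3.45 − (-19.1600) = 22.6100

$22.61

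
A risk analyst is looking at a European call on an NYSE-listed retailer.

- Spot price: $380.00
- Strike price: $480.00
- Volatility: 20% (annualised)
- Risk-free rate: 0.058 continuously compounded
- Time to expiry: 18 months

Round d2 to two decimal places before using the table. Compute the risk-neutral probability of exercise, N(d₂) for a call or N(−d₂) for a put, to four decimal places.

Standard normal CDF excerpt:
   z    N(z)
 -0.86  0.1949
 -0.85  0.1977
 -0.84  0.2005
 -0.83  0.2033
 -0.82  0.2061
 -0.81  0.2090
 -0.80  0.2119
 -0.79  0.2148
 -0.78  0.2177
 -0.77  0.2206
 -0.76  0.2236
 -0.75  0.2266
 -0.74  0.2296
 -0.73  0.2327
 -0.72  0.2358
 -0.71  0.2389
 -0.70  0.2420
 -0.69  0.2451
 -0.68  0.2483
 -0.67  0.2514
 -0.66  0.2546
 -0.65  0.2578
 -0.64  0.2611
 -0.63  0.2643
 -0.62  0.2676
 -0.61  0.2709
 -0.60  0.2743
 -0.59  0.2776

0.2358

T = 1.5;  σ√T = 0.2449
ln(S/K) + (r + σ²/2)T = ln(380/480) + (0.058 + 0.2²/2)·1.5 = -0.2336 + 0.1170 = -0.1166
d₁ = -0.1166 / 0.2449 = -0.4761 ≈ -0.48
d₂ = d₁ − σ√T = -0.4761 − 0.2449 = -0.7210 ≈ -0.72
Pr(exercise) under Q = N(d₂) = 0.2358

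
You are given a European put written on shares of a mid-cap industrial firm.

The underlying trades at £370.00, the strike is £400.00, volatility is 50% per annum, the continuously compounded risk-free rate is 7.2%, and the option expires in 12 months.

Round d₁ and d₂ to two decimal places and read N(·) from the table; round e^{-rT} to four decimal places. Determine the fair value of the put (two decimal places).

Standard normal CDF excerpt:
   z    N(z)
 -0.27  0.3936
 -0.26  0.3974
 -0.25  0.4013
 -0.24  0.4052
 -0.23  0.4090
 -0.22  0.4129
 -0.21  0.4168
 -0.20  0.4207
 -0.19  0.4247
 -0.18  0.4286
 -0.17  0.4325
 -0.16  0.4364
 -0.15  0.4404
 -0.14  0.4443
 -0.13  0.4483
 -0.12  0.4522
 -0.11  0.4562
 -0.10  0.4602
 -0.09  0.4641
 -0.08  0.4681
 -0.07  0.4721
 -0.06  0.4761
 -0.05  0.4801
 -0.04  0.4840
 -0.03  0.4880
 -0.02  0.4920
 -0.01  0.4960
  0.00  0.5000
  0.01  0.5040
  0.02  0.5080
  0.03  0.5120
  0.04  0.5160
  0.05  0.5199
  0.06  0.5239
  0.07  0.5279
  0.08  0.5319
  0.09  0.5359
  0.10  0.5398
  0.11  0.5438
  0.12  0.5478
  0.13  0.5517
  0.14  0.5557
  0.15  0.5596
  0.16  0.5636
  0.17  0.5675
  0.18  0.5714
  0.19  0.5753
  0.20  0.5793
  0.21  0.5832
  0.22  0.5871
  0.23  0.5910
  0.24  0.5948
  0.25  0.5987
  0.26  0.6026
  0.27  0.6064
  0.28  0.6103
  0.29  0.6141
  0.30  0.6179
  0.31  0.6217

T = 1;  σ√T = 0.5000
d₁ = [ln(370/400) + (0.072 + 0.5²/2)·1] / 0.5000 = [-0.0780 + 0.1970] / 0.5000 = 0.2381 ≈ 0.24
d₂ = d₁ − σ√T = 0.2381 − 0.5000 = -0.2619 ≈ -0.26
e^(−rT) = e^(−0.072·1) = 0.9305
N(−d₂) = N(0.26) = 0.6026;  N(−d₁) = N(-0.24) = 0.4052
P = 400·0.9305·0.6026 − 370·0.4052 = 224.2877 − 149.9240 = 74.3637

£74.36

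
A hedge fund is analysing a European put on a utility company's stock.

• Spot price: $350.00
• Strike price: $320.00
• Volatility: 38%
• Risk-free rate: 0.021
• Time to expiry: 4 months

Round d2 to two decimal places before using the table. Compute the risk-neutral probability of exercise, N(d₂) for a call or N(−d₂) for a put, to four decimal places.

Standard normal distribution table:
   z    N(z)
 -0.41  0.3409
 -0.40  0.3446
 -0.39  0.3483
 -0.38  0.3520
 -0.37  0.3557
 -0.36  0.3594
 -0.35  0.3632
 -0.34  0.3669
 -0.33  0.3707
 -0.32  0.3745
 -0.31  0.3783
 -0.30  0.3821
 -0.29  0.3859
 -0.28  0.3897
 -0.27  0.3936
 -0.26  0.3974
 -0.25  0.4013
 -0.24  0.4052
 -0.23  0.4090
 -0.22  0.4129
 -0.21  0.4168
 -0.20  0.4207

σ√T = 0.38·√0.3333 = 0.2194
d₁ = [ln(350/320) + (0.021 + ½·0.38²)·0.3333] / (σ√T) = (0.0896 + 0.0311) / 0.2194 = 0.5501 which rounds to 0.55
d₂ = 0.5501 − 0.2194 = 0.3307 which rounds to 0.33
Risk-neutral Pr[S_T < K] = N(−d₂) = N(-0.33) = 0.3707

0.3707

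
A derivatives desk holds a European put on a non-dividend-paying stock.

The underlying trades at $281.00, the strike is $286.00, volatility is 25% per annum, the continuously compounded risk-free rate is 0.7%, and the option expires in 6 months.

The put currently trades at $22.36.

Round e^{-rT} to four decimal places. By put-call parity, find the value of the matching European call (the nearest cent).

e^(−rT) = e^(−0.007·0.5) = 0.9965
Put-call parity: C − P = S − K·e^(−rT) = 281 − 286·0.9965 = 281 − 284.9990 = -3.9990
C = P + (C − P) = 22.36 + (-3.9990) = 18.3610

$18.36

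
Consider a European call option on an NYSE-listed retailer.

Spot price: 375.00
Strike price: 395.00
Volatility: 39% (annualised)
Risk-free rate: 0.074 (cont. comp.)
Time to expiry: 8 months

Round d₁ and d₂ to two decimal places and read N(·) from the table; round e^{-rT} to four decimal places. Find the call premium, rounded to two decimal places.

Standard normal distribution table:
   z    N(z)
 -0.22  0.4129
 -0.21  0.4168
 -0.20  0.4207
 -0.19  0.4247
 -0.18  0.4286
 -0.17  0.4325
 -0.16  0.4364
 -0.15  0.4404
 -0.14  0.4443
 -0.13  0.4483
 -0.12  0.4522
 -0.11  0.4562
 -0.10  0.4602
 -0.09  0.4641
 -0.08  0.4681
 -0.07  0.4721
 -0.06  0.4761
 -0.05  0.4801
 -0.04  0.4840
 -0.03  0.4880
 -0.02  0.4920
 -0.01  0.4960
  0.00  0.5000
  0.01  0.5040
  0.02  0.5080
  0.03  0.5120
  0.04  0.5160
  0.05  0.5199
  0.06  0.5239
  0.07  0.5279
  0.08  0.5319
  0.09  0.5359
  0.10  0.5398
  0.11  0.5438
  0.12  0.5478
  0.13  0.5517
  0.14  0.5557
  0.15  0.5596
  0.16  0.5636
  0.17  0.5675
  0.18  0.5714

T = 0.6667;  σ√T = 0.3184
d₁ = [ln(375/395) + (0.074 + 0.39²/2)·0.6667] / 0.3184 = [-0.0520 + 0.1000] / 0.3184 = 0.1510 ⇒ 0.15
d₂ = d₁ − σ√T = 0.1510 − 0.3184 = -0.1675 ⇒ -0.17
exp(−rT) = exp(−0.074·0.6667) = 0.9519
N(d₁) = N(0.15) = 0.5596;  N(d₂) = N(-0.17) = 0.4325
C = 375·0.5596 − 395·0.9519·0.4325 = 209.8500 − 162.6202 = 47.2298

47.23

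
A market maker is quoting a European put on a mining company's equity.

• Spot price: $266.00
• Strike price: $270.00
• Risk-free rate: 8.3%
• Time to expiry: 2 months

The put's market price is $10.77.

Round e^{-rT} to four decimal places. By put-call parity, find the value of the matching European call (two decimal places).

exp(−rT) = exp(−0.083·0.1667) = 0.9863
Put-call parity: C − P = S − K·e^(−rT) = 266 − 270·0.9863 = 266 − 266.3010 = -0.3010
C = P + (C − P) = 10.77 + (-0.3010) = 10.4690

$10.47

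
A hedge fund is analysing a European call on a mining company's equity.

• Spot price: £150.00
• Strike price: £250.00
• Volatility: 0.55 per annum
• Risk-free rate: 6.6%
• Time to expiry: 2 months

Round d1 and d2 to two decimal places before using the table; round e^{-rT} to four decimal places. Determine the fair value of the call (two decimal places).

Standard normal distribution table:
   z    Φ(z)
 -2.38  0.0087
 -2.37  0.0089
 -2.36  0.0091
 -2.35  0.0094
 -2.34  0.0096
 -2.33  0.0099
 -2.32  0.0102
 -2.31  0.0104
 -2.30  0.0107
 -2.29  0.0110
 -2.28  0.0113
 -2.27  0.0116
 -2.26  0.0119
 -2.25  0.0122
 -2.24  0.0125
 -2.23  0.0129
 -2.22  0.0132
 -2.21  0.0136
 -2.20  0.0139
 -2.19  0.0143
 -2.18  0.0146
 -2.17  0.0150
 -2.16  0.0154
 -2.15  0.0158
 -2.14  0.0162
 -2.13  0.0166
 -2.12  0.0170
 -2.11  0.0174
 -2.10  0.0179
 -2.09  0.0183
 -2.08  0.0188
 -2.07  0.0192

£0.24

σ√T = 0.55 × 0.4082 = 0.2245
d₁ = [ln(150/250) + (0.066 + ½·0.55²)·0.1667] / (σ√T) = (-0.5108 + 0.0362) / 0.2245 = -2.1138 which rounds to -2.11
d₂ = -2.1138 − 0.2245 = -2.3383 which rounds to -2.34
exp(−rT) = exp(−0.066·0.1667) = 0.9891
N(d₁) = N(-2.11) = 0.0174;  N(d₂) = N(-2.34) = 0.0096
C = 150·0.0174 − 250·0.9891·0.0096 = 2.6100 − 2.3738 = 0.2362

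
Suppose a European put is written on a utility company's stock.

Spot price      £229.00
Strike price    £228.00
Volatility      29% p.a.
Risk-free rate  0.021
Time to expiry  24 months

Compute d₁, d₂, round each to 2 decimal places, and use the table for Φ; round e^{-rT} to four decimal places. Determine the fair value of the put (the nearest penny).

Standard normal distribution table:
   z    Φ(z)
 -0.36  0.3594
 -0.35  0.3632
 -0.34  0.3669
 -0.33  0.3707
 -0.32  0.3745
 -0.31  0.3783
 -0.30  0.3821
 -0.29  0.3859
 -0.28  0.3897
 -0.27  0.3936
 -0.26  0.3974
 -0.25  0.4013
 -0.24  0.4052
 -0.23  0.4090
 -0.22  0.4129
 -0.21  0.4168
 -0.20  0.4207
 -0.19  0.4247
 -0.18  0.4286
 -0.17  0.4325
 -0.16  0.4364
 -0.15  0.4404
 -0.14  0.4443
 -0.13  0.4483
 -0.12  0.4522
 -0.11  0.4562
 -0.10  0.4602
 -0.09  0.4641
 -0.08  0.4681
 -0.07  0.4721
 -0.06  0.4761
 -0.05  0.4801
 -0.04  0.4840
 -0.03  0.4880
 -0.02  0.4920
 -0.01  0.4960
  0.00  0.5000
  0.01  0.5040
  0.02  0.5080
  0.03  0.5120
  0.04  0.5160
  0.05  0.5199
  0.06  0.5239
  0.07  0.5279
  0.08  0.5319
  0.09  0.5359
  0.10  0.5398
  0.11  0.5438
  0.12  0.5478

£31.40

σ√T = 0.29 × 1.4142 = 0.4101
d₁ = [ln(229/228) + (0.021 + 0.29²/2)·2] / 0.4101 = [0.0044 + 0.1261] / 0.4101 = 0.3181 which rounds to 0.32
d₂ = d₁ − σ√T = 0.3181 − 0.4101 = -0.0920 which rounds to -0.09
exp(−rT) = exp(−0.021·2) = 0.9589
N(−d₂) = N(0.09) = 0.5359;  N(−d₁) = N(-0.32) = 0.3745
P = 228·0.9589·0.5359 − 229·0.3745 = 117.1634 − 85.7605 = 31.4029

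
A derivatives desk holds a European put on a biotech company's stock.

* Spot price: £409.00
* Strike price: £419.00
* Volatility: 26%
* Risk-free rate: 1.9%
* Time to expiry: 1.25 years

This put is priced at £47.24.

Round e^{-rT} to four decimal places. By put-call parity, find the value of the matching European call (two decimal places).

£47.09

exp(−rT) = exp(−0.019·1.25) = 0.9765
Put-call parity: C − P = S − K·e^(−rT) = 409 − 419·0.9765 = 409 − 409.1535 = -0.1535
C = P + (C − P) = 47.24 + (-0.1535) = 47.0865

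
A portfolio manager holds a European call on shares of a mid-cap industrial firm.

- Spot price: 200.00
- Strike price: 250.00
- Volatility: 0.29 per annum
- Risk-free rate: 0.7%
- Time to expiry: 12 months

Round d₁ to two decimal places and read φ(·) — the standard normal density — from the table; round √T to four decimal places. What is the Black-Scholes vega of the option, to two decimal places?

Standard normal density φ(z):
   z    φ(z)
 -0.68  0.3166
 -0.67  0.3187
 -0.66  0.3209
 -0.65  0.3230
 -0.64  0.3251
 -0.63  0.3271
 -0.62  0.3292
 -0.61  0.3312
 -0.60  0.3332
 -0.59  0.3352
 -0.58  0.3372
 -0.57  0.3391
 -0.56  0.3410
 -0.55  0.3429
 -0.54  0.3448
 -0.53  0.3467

66.64

σ√T = 0.29 × 1.0000 = 0.2900
d₁ = [ln(200/250) + (0.007 + ½·0.29²)·1] / (σ√T) = (-0.2231 + 0.0490) / 0.2900 = -0.6003 ≈ -0.60
√T = √1 = 1.0000
φ(d₁) = φ(-0.60) = 0.3332
vega = S·φ(d₁)·√T = 200·0.3332·1.0000 = 66.6400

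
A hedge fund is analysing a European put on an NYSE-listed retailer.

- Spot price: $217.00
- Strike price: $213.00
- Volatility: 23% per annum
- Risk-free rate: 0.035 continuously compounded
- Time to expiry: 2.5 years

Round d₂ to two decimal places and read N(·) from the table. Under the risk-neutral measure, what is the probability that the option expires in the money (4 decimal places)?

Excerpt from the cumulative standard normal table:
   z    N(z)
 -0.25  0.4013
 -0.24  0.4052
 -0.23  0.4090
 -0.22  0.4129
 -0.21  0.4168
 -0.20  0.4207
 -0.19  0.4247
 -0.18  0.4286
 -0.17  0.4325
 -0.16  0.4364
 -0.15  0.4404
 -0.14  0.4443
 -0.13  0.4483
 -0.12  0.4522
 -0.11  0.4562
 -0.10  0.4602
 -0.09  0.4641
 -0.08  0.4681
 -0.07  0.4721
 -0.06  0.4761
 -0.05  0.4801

σ√T = 0.23·√2.5 = 0.3637
d₁ = [ln(217/213) + (0.035 + ½·0.23²)·2.5] / (σ√T) = (0.0186 + 0.1536) / 0.3637 = 0.4736 ≈ 0.47
d₂ = 0.4736 − 0.3637 = 0.1099 ≈ 0.11
Risk-neutral Pr[S_T < K] = N(−d₂) = N(-0.11) = 0.4562

0.4562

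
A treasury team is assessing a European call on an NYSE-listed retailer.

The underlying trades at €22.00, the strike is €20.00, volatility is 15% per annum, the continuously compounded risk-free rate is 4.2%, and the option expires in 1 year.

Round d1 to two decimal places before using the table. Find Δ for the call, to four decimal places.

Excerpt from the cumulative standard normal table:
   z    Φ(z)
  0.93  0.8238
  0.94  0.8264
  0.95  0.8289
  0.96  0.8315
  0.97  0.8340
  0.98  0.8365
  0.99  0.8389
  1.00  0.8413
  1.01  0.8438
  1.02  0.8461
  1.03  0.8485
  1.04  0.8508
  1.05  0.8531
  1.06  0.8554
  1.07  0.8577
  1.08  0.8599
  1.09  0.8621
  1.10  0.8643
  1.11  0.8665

0.8389

T = 1;  σ√T = 0.1500
ln(S/K) + (r + σ²/2)T = ln(22/20) + (0.042 + 0.15²/2)·1 = 0.0953 + 0.0533 = 0.1486
d₁ = 0.1486 / 0.1500 = 0.9904 ⇒ 0.99
N(d₁) = N(0.99) = 0.8389
Δ_call = N(d₁) = 0.8389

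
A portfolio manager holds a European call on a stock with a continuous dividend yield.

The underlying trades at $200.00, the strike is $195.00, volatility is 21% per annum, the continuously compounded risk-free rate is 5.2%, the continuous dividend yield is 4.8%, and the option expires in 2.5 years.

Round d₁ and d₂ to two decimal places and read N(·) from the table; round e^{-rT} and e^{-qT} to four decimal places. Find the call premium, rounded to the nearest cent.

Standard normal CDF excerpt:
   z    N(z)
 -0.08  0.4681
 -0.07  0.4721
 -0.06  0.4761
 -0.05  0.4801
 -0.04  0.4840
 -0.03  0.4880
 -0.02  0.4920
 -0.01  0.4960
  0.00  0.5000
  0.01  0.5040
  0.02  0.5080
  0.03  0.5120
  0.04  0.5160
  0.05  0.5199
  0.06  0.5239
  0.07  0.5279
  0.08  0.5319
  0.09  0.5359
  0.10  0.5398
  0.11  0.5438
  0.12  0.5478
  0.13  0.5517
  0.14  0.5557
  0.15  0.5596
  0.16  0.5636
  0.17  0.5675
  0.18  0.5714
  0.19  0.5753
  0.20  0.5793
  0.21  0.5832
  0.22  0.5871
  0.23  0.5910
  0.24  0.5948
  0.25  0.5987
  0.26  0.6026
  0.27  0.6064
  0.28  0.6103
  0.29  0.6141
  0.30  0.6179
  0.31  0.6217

$26.04

σ√T = 0.21 × 1.5811 = 0.3320
d₁ = [ln(200/195) + (0.052 − 0.048 + ½·0.21²)·2.5] / (σ√T) = (0.0253 + 0.0651) / 0.3320 = 0.2724 → 0.27
d₂ = 0.2724 − 0.3320 = -0.0597 → -0.06
exp(−qT) = exp(−0.048·2.5) = 0.8869;  exp(−rT) = exp(−0.052·2.5) = 0.8781
N(d₁) = N(0.27) = 0.6064;  N(d₂) = N(-0.06) = 0.4761
C = 200·0.8869·0.6064 − 195·0.8781·0.4761 = 107.5632 − 81.5224 = 26.0409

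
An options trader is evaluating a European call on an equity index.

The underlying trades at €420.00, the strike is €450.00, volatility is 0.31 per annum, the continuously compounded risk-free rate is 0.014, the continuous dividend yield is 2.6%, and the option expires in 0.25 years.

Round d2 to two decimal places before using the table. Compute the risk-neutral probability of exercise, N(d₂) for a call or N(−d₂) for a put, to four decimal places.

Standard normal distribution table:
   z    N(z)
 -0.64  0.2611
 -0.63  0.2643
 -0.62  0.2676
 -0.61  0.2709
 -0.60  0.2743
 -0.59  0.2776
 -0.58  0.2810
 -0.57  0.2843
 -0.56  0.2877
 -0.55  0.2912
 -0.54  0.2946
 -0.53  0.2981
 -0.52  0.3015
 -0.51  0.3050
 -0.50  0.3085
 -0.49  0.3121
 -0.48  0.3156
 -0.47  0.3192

T = 0.25;  σ√T = 0.1550
d₁ = [ln(420/450) + (0.014 − 0.026 + 0.31²/2)·0.25] / 0.1550 = [-0.0690 + 0.0090] / 0.1550 = -0.3870 which rounds to -0.39
d₂ = d₁ − σ√T = -0.3870 − 0.1550 = -0.5420 which rounds to -0.54
Risk-neutral Pr[S_T > K] = N(d₂) = N(-0.54) = 0.2946

0.2946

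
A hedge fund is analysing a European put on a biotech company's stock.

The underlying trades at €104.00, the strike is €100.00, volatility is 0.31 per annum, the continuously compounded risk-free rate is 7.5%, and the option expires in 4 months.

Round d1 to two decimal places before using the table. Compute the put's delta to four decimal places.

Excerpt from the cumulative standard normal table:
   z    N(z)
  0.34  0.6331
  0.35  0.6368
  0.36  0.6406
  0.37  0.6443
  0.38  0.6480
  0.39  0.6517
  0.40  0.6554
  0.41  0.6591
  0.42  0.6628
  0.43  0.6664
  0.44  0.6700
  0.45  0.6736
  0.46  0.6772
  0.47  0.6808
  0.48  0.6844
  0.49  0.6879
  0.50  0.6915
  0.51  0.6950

-0.3264

σ√T = 0.31 × 0.5774 = 0.1790
d₁ = [ln(104/100) + (0.075 + 0.31²/2)·0.3333] / 0.1790 = [0.0392 + 0.0410] / 0.1790 = 0.4483 ⇒ 0.45
N(d₁) = N(0.45) = 0.6736
Δ_put = N(d₁) − 1 = 0.6736 − 1 = -0.3264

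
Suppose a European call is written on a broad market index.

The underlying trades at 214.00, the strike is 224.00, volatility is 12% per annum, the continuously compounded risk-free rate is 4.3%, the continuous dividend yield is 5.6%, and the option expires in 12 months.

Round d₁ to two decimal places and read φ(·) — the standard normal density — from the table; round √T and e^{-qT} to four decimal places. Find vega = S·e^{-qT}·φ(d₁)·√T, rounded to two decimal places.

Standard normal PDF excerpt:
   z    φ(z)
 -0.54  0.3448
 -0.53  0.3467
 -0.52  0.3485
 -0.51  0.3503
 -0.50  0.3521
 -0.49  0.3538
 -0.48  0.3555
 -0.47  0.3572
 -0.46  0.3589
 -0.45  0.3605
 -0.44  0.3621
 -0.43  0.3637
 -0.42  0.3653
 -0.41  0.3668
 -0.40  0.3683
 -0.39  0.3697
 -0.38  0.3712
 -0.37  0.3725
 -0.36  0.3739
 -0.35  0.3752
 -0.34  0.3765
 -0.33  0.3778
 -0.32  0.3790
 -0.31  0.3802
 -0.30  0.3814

σ√T = 0.12 × 1.0000 = 0.1200
ln(S/K) + (r − q + σ²/2)T = ln(214/224) + (0.043 − 0.056 + 0.12²/2)·1 = -0.0457 − 0.0058 = -0.0515
d₁ = -0.0515 / 0.1200 = -0.4289 which rounds to -0.43
√T = √1 = 1.0000
φ(d₁) = φ(-0.43) = 0.3637
exp(−qT) = exp(−0.056·1) = 0.9455
vega = S·exp(−qT)·φ(d₁)·√T = 214·0.9455·0.3637·1.0000 = 73.5900
(The put has the same vega.)

73.59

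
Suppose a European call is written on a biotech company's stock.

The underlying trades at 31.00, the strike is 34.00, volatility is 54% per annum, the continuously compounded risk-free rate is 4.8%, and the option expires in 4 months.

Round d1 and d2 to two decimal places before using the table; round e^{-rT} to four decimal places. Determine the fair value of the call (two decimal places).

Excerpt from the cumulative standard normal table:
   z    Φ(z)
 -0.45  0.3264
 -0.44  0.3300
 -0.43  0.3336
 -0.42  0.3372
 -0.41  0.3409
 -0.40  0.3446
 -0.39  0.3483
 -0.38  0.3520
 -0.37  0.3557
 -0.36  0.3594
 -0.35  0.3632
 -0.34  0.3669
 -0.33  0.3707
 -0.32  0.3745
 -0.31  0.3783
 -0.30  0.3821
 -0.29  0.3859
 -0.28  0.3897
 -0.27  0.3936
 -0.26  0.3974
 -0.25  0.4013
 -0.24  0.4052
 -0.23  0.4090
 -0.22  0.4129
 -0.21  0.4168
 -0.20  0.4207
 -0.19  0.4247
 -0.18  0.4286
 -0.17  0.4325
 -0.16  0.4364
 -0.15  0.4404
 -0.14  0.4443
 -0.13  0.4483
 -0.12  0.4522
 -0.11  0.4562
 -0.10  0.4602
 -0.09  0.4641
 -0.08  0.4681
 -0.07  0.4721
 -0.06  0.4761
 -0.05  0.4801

2.86

σ√T = 0.54 × 0.5774 = 0.3118
ln(S/K) + (r + σ²/2)T = ln(31/34) + (0.048 + 0.54²/2)·0.3333 = -0.0924 + 0.0646 = -0.0278
d₁ = -0.0278 / 0.3118 = -0.0891 which rounds to -0.09
d₂ = d₁ − σ√T = -0.0891 − 0.3118 = -0.4009 which rounds to -0.40
exp(−rT) = exp(−0.048·0.3333) = 0.9841
C = 31·N(-0.09) − 34·0.9841·N(-0.40) = 31·0.4641 − 34·0.9841·0.3446 = 14.3871 − 11.5301 = 2.8570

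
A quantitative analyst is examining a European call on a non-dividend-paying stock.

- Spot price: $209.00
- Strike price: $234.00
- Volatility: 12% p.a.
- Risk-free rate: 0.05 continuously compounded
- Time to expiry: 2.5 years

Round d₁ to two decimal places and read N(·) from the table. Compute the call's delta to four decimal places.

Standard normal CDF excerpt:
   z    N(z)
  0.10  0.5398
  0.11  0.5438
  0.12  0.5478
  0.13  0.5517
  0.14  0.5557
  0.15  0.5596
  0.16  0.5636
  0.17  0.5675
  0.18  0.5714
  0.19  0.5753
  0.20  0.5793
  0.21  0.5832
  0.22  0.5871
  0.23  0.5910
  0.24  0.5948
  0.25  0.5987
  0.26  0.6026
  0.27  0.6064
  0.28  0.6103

0.5636

σ√T = 0.12·√2.5 = 0.1897
d₁ = [ln(209/234) + (0.05 + 0.12²/2)·2.5] / 0.1897 = [-0.1130 + 0.1430] / 0.1897 = 0.1582 ⇒ 0.16
N(d₁) = N(0.16) = 0.5636
Δ_call = N(d₁) = 0.5636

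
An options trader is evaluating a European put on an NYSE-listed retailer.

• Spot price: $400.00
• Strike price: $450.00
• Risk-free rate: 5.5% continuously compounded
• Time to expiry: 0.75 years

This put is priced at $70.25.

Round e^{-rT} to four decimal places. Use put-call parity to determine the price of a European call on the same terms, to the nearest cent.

$38.43

exp(−rT) = exp(−0.055·0.75) = 0.9596
Put-call parity: C − P = S − K·e^(−rT) = 400 − 450·0.9596 = 400 − 431.8200 = -31.8200
C = P + (C − P) = 70.25 + (-31.8200) = 38.4300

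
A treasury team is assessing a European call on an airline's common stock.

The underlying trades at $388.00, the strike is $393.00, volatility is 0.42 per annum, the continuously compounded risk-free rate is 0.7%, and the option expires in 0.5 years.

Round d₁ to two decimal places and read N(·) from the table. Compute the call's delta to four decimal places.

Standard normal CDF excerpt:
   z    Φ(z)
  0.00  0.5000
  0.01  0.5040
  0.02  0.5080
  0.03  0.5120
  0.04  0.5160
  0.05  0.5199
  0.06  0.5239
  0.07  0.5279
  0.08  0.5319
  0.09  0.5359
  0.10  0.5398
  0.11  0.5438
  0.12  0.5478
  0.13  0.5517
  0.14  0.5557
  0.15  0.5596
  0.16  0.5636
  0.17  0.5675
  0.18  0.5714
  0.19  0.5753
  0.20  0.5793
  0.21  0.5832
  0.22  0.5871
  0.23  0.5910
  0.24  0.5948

σ√T = 0.42·√0.5 = 0.2970
d₁ = [ln(388/393) + (0.007 + 0.42²/2)·0.5] / 0.2970 = [-0.0128 + 0.0476] / 0.2970 = 0.1172 which rounds to 0.12
N(d₁) = N(0.12) = 0.5478
Δ_call = N(d₁) = 0.5478

0.5478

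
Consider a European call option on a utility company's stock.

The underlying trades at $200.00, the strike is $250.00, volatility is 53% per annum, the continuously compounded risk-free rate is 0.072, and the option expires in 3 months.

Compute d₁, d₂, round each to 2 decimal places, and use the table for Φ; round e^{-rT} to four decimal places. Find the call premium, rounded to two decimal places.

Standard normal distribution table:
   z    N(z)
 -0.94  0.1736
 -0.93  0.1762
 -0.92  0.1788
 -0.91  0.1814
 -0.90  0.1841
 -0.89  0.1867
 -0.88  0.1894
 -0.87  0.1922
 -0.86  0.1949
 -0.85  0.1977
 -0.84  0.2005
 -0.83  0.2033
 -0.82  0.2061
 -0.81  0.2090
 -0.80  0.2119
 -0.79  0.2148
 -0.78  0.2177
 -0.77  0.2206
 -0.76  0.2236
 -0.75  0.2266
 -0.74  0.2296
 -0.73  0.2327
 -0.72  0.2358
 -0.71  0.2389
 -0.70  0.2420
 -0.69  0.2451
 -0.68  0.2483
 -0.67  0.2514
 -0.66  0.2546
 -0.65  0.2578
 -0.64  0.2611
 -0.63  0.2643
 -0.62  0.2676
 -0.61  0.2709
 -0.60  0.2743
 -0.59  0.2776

$7.68

σ√T = 0.53·√0.25 = 0.2650
d₁ = [ln(200/250) + (0.072 + 0.53²/2)·0.25] / 0.2650 = [-0.2231 + 0.0531] / 0.2650 = -0.6416 which rounds to -0.64
d₂ = d₁ − σ√T = -0.6416 − 0.2650 = -0.9066 which rounds to -0.91
e^(−rT) = e^(−0.072·0.25) = 0.9822
N(d₁) = N(-0.64) = 0.2611;  N(d₂) = N(-0.91) = 0.1814
C = 200·0.2611 − 250·0.9822·0.1814 = 52.2200 − 44.5428 = 7.6772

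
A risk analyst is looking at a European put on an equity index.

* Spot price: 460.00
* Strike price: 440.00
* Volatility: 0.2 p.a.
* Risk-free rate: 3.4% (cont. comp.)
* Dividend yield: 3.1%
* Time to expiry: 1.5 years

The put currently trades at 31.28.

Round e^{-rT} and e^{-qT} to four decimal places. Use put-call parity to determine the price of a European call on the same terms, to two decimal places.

e^(−qT) = e^(−0.031·1.5) = 0.9546;  e^(−rT) = e^(−0.034·1.5) = 0.9503
Put-call parity: C − P = S·e^(−qT) − K·e^(−rT) = 460·0.9546 − 440·0.9503 = 439.1160 − 418.1320 = 20.9840
C = P + (C − P) = 31.28 + (20.9840) = 52.2640

52.26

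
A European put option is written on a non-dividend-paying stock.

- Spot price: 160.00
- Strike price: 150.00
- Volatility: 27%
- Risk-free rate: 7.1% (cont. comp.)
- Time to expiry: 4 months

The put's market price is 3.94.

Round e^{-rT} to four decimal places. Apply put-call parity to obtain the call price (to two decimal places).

17.45

exp(−rT) = exp(−0.071·0.3333) = 0.9766
Put-call parity: C − P = S − K·e^(−rT) = 160 − 150·0.9766 = 160 − 146.4900 = 13.5100
C = P + (C − P) = 3.94 + (13.5100) = 17.4500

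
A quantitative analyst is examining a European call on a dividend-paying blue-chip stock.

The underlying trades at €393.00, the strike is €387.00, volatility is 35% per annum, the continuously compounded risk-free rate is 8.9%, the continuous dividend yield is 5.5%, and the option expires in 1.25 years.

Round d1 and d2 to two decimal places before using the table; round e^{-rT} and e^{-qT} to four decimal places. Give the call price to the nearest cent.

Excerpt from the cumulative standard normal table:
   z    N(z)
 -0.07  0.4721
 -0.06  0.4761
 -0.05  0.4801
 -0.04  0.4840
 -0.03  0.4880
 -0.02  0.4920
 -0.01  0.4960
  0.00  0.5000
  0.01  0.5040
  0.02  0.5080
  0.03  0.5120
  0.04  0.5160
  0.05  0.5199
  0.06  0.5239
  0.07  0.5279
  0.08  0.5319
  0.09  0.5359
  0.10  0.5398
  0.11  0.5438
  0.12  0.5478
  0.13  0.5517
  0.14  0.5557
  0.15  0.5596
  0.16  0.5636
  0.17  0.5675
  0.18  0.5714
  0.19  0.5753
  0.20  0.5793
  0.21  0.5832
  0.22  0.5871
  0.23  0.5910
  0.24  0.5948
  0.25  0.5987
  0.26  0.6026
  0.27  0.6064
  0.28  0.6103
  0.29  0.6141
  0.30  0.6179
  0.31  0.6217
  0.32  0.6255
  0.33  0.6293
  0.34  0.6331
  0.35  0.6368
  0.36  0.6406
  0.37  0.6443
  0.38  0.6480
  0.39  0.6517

€66.05

σ√T = 0.35 × 1.1180 = 0.3913
ln(S/K) + (r − q + σ²/2)T = ln(393/387) + (0.089 − 0.055 + 0.35²/2)·1.25 = 0.0154 + 0.1191 = 0.1344
d₁ = 0.1344 / 0.3913 = 0.3436 ≈ 0.34
d₂ = d₁ − σ√T = 0.3436 − 0.3913 = -0.0477 ≈ -0.05
exp(−qT) = exp(−0.055·1.25) = 0.9336;  exp(−rT) = exp(−0.089·1.25) = 0.8947
N(d₁) = N(0.34) = 0.6331;  N(d₂) = N(-0.05) = 0.4801
C = 393·0.9336·0.6331 − 387·0.8947·0.4801 = 232.2874 − 166.2341 = 66.0533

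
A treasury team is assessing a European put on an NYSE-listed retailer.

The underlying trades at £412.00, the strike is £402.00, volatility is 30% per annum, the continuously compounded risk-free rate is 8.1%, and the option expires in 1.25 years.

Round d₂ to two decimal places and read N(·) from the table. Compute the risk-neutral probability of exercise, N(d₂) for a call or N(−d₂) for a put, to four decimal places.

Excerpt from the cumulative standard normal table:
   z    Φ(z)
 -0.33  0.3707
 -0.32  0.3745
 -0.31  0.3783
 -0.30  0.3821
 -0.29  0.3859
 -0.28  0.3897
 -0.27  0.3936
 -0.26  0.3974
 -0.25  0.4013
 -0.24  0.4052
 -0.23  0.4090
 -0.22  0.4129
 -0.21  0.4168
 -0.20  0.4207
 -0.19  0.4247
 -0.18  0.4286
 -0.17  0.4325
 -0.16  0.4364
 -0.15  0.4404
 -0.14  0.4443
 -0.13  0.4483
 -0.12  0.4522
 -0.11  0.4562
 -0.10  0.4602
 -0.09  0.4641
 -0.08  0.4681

0.4168

σ√T = 0.3·√1.25 = 0.3354
d₁ = [ln(412/402) + (0.081 + ½·0.3²)·1.25] / (σ√T) = (0.0246 + 0.1575) / 0.3354 = 0.5428 ⇒ 0.54
d₂ = 0.5428 − 0.3354 = 0.2074 ⇒ 0.21
Pr(exercise) under Q = N(−d₂) = N(-0.21) = 0.4168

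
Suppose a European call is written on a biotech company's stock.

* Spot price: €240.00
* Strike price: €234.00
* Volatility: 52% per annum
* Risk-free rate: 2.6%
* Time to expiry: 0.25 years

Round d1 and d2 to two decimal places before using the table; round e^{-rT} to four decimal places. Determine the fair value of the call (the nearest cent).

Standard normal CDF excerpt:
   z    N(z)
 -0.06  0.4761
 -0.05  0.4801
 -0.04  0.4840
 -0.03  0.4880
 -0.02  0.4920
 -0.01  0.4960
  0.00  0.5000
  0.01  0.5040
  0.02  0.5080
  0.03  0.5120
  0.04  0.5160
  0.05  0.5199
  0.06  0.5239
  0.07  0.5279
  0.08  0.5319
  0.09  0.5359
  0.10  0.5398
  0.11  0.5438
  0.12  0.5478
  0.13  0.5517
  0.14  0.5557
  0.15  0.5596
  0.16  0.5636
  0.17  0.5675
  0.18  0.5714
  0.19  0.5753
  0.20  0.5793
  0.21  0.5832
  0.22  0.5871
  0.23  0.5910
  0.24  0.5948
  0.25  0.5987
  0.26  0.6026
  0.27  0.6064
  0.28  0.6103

€28.38

σ√T = 0.52 × 0.5000 = 0.2600
d₁ = [ln(240/234) + (0.026 + 0.52²/2)·0.25] / 0.2600 = [0.0253 + 0.0403] / 0.2600 = 0.2524 which rounds to 0.25
d₂ = d₁ − σ√T = 0.2524 − 0.2600 = -0.0076 which rounds to -0.01
exp(−rT) = exp(−0.026·0.25) = 0.9935
C = 240·N(0.25) − 234·0.9935·N(-0.01) = 240·0.5987 − 234·0.9935·0.4960 = 143.6880 − 115.3096 = 28.3784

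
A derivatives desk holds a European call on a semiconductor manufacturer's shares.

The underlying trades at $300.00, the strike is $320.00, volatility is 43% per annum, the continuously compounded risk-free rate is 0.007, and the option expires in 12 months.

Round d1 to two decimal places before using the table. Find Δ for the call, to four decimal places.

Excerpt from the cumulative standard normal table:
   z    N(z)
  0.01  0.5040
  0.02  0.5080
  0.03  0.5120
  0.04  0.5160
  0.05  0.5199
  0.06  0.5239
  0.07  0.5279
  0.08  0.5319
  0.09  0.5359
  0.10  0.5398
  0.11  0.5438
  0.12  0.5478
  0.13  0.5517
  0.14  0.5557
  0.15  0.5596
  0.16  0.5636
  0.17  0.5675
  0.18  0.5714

0.5319

σ√T = 0.43·√1 = 0.4300
d₁ = [ln(300/320) + (0.007 + 0.43²/2)·1] / 0.4300 = [-0.0645 + 0.0994] / 0.4300 = 0.0812 ⇒ 0.08
N(d₁) = N(0.08) = 0.5319
Δ_call = N(d₁) = 0.5319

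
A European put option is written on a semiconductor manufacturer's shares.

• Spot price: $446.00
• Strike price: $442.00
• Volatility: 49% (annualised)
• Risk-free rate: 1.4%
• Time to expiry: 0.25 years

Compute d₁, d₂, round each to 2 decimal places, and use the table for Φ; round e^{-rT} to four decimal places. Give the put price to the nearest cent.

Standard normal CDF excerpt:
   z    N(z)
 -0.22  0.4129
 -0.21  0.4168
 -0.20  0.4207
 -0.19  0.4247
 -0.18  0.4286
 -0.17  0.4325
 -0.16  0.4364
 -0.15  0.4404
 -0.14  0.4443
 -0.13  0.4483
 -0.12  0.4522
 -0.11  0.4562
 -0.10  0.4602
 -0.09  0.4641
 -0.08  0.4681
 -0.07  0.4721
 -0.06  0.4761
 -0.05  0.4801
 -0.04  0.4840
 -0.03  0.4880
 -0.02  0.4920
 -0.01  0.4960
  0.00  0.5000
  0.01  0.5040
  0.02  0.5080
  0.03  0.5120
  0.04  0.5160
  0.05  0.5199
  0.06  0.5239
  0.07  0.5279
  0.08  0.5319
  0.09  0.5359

σ√T = 0.49 × 0.5000 = 0.2450
ln(S/K) + (r + σ²/2)T = ln(446/442) + (0.014 + 0.49²/2)·0.25 = 0.0090 + 0.0335 = 0.0425
d₁ = 0.0425 / 0.2450 = 0.1736 ⇒ 0.17
d₂ = d₁ − σ√T = 0.1736 − 0.2450 = -0.0714 ⇒ -0.07
exp(−rT) = exp(−0.014·0.25) = 0.9965
P = 442·0.9965·N(0.07) − 446·N(-0.17) = 442·0.9965·0.5279 − 446·0.4325 = 232.5151 − 192.8950 = 39.6201

$39.62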